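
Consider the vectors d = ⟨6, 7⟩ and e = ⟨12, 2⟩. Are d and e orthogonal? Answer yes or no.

no

d · e = 6·12 + 7·2 = 72 + 14 = 86
Nonzero, so the vectors are not orthogonal.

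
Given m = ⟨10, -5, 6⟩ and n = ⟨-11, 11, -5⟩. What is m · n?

-195

m · n = 10·(-11) + (-5)·11 + 6·(-5) = -110 - 55 - 30 = -195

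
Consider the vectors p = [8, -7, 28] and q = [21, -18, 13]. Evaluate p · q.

658

p · q = 8·21 + (-7)·(-18) + 28·13 = 168 + 126 + 364 = 658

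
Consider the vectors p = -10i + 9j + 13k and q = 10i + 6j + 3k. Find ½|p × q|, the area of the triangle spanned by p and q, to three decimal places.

i: 9·3 - 13·6 = 27 - 78 = -51
j: 13·10 - (-10)·3 = 130 - (-30) = 160
k: (-10)·6 - 9·10 = -60 - 90 = -150
p × q = (-51, 160, -150)
|p × q| = √((-51)² + 160² + (-150)²) = √50701 ≈ 225.1688
area = ½ · 225.1688 ≈ 112.584

112.584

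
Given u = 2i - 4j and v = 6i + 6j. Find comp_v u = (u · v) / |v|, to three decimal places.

-1.414

u · v = 2·6 + (-4)·6 = 12 - 24 = -12
|v| = √(36 + 36) = √72 ≈ 8.4853
comp_v u = -12 / √72 ≈ -1.414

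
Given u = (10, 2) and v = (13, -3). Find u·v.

u · v = 10·13 + 2·(-3) = 130 - 6 = 124

124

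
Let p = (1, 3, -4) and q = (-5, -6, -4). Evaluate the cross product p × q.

(-36, 24, 9)

i: 3·(-4) - (-4)·(-6) = -12 - 24 = -36
j: (-4)·(-5) - 1·(-4) = 20 - (-4) = 24
k: 1·(-6) - 3·(-5) = -6 - (-15) = 9
p × q = (-36, 24, 9)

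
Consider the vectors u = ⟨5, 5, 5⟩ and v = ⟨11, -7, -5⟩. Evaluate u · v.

u · v = 5·11 + 5·(-7) + 5·(-5) = 55 - 35 - 25 = -5

-5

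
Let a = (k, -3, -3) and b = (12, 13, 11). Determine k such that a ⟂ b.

6

a · b = k·12 + (-3)·13 + (-3)·11 = -72 + 12k
Set equal to 0: 12k = 72, so k = 6.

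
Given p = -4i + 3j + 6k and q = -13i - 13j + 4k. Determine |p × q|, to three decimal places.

142.215

i: 3·4 - 6·(-13) = 12 - (-78) = 90
j: 6·(-13) - (-4)·4 = -78 - (-16) = -62
k: (-4)·(-13) - 3·(-13) = 52 - (-39) = 91
p × q = (90, -62, 91)
|p × q| = √(90² + (-62)² + 91²) = √20225 ≈ 142.2146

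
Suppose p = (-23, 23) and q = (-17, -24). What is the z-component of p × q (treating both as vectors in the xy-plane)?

943

(-23)·(-24) - 23·(-17) = 552 - (-391) = 943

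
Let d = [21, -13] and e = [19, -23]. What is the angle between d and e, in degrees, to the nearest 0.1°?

18.7

d · e = 21·19 + (-13)·(-23) = 399 + 299 = 698
|d|² = 441 + 169 = 610,  |d| = √610 ≈ 24.698178
|e|² = 361 + 529 = 890,  |e| = √890 ≈ 29.832868
cos θ = 698 / (24.698178 · 29.832868) ≈ 0.94732
θ = arccos(0.94732) ≈ 18.7°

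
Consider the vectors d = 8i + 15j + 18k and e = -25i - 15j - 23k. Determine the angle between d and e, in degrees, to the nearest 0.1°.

155.9

d · e = 8·(-25) + 15·(-15) + 18·(-23) = -200 - 225 - 414 = -839
|d|² = 64 + 225 + 324 = 613,  |d| = √613 ≈ 24.758837
|e|² = 625 + 225 + 529 = 1379,  |e| = √1379 ≈ 37.134889
cos θ = -839 / (24.758837 · 37.134889) ≈ -0.91254
θ = arccos(-0.91254) ≈ 155.9°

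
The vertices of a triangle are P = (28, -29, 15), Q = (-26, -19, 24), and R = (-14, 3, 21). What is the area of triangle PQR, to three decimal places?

PQ = (-54, 10, 9),  PR = (-42, 32, 6)
i: 10·6 - 9·32 = 60 - 288 = -228
j: 9·(-42) - (-54)·6 = -378 - (-324) = -54
k: (-54)·32 - 10·(-42) = -1728 - (-420) = -1308
PQ × PR = (-228, -54, -1308)
|PQ × PR| = √1765764 ≈ 1328.8205
area = ½ · 1328.8205 ≈ 664.410

664.410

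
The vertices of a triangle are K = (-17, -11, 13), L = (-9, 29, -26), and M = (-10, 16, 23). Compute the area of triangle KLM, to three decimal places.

KL = (8, 40, -39),  KM = (7, 27, 10)
i: 40·10 - (-39)·27 = 400 - (-1053) = 1453
j: (-39)·7 - 8·10 = -273 - 80 = -353
k: 8·27 - 40·7 = 216 - 280 = -64
KL × KM = (1453, -353, -64)
|KL × KM| = √2239914 ≈ 1496.6342
area = ½ · 1496.6342 ≈ 748.317

748.317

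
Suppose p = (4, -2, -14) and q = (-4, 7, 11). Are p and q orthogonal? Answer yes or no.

p · q = 4·(-4) + (-2)·7 + (-14)·11 = -16 - 14 - 154 = -184
Nonzero, so the vectors are not orthogonal.

no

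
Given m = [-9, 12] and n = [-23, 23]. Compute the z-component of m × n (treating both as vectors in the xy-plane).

69

(-9)·23 - 12·(-23) = -207 - (-276) = 69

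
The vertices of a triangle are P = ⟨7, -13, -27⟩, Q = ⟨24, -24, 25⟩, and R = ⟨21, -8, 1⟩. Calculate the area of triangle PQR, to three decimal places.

332.885

PQ = (17, -11, 52),  PR = (14, 5, 28)
i: (-11)·28 - 52·5 = -308 - 260 = -568
j: 52·14 - 17·28 = 728 - 476 = 252
k: 17·5 - (-11)·14 = 85 - (-154) = 239
PQ × PR = (-568, 252, 239)
|PQ × PR| = √443249 ≈ 665.7695
area = ½ · 665.7695 ≈ 332.885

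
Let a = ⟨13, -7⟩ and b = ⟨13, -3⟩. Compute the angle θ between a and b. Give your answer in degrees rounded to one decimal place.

15.3

a · b = 13·13 + (-7)·(-3) = 169 + 21 = 190
|a|² = 169 + 49 = 218,  |a| = √218 ≈ 14.764823
|b|² = 169 + 9 = 178,  |b| = √178 ≈ 13.341664
cos θ = 190 / (14.764823 · 13.341664) ≈ 0.96453
θ = arccos(0.96453) ≈ 15.3°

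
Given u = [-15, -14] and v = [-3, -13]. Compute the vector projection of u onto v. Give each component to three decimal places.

(-3.826, -16.579)

u · v = (-15)·(-3) + (-14)·(-13) = 45 + 182 = 227
|v|² = 9 + 169 = 178
proj_v u = (227/178) · (-3, -13) ≈ (-3.826, -16.579)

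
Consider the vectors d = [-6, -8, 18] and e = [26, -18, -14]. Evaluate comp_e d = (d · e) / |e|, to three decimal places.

d · e = (-6)·26 + (-8)·(-18) + 18·(-14) = -156 + 144 - 252 = -264
|e| = √(676 + 324 + 196) = √1196 ≈ 34.5832
comp_e d = -264 / √1196 ≈ -7.634

-7.634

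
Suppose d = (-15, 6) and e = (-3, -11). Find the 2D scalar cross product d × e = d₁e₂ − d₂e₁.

183

(-15)·(-11) - 6·(-3) = 165 - (-18) = 183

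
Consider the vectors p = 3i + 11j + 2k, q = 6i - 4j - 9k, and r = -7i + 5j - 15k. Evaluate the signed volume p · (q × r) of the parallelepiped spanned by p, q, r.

2002

q × r:
i: (-4)·(-15) - (-9)·5 = 60 - (-45) = 105
j: (-9)·(-7) - 6·(-15) = 63 - (-90) = 153
k: 6·5 - (-4)·(-7) = 30 - 28 = 2
q × r = (105, 153, 2)
p · (q × r) = 3·105 + 11·153 + 2·2 = 315 + 1683 + 4 = 2002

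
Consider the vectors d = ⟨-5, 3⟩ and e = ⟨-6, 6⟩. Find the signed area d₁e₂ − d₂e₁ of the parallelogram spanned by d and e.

-12

(-5)·6 - 3·(-6) = -30 - (-18) = -12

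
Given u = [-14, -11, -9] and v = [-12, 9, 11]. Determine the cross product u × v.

i: (-11)·11 - (-9)·9 = -121 - (-81) = -40
j: (-9)·(-12) - (-14)·11 = 108 - (-154) = 262
k: (-14)·9 - (-11)·(-12) = -126 - 132 = -258
u × v = (-40, 262, -258)

(-40, 262, -258)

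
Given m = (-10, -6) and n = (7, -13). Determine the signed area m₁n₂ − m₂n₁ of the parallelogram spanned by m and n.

(-10)·(-13) - (-6)·7 = 130 - (-42) = 172

172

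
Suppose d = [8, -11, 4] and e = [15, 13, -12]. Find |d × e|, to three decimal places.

i: (-11)·(-12) - 4·13 = 132 - 52 = 80
j: 4·15 - 8·(-12) = 60 - (-96) = 156
k: 8·13 - (-11)·15 = 104 - (-165) = 269
d × e = (80, 156, 269)
|d × e| = √(80² + 156² + 269²) = √103097 ≈ 321.0872

321.087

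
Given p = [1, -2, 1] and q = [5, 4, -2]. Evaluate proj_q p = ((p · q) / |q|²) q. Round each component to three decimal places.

(-0.556, -0.444, 0.222)

p · q = 1·5 + (-2)·4 + 1·(-2) = 5 - 8 - 2 = -5
|q|² = 25 + 16 + 4 = 45
proj_q p = (-5/45) · (5, 4, -2) ≈ (-0.556, -0.444, 0.222)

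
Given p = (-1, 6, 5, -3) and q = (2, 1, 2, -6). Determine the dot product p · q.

32

p · q = (-1)·2 + 6·1 + 5·2 + (-3)·(-6) = -2 + 6 + 10 + 18 = 32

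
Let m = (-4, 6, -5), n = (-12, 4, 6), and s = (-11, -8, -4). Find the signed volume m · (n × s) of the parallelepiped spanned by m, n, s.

n × s:
i: 4·(-4) - 6·(-8) = -16 - (-48) = 32
j: 6·(-11) - (-12)·(-4) = -66 - 48 = -114
k: (-12)·(-8) - 4·(-11) = 96 - (-44) = 140
n × s = (32, -114, 140)
m · (n × s) = (-4)·32 + 6·(-114) + (-5)·140 = -128 - 684 - 700 = -1512

-1512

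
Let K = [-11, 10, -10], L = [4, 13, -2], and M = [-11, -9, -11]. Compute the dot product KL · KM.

-65

KL = L − K = (15, 3, 8)
KM = M − K = (0, -19, -1)
KL · KM = 15·0 + 3·(-19) + 8·(-1) = 0 - 57 - 8 = -65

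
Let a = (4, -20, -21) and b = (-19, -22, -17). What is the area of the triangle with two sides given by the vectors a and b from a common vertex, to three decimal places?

336.154

i: (-20)·(-17) - (-21)·(-22) = 340 - 462 = -122
j: (-21)·(-19) - 4·(-17) = 399 - (-68) = 467
k: 4·(-22) - (-20)·(-19) = -88 - 380 = -468
a × b = (-122, 467, -468)
|a × b| = √((-122)² + 467² + (-468)²) = √451997 ≈ 672.3072
area = ½ · 672.3072 ≈ 336.154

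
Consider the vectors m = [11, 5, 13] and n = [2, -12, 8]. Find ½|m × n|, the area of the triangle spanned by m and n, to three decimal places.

124.924

i: 5·8 - 13·(-12) = 40 - (-156) = 196
j: 13·2 - 11·8 = 26 - 88 = -62
k: 11·(-12) - 5·2 = -132 - 10 = -142
m × n = (196, -62, -142)
|m × n| = √(196² + (-62)² + (-142)²) = √62424 ≈ 249.8480
area = ½ · 249.8480 ≈ 124.924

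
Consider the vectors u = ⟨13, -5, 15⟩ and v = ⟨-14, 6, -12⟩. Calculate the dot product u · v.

u · v = 13·(-14) + (-5)·6 + 15·(-12) = -182 - 30 - 180 = -392

-392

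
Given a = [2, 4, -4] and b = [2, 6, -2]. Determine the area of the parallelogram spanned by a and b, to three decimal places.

i: 4·(-2) - (-4)·6 = -8 - (-24) = 16
j: (-4)·2 - 2·(-2) = -8 - (-4) = -4
k: 2·6 - 4·2 = 12 - 8 = 4
a × b = (16, -4, 4)
|a × b| = √(16² + (-4)² + 4²) = √288 ≈ 16.9706

16.971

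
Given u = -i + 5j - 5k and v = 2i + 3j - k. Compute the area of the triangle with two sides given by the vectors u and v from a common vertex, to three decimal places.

i: 5·(-1) - (-5)·3 = -5 - (-15) = 10
j: (-5)·2 - (-1)·(-1) = -10 - 1 = -11
k: (-1)·3 - 5·2 = -3 - 10 = -13
u × v = (10, -11, -13)
|u × v| = √(10² + (-11)² + (-13)²) = √390 ≈ 19.7484
area = ½ · 19.7484 ≈ 9.874

9.874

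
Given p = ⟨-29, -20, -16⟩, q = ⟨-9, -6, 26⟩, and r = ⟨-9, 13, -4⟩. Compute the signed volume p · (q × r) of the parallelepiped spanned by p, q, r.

17242

q × r:
i: (-6)·(-4) - 26·13 = 24 - 338 = -314
j: 26·(-9) - (-9)·(-4) = -234 - 36 = -270
k: (-9)·13 - (-6)·(-9) = -117 - 54 = -171
q × r = (-314, -270, -171)
p · (q × r) = (-29)·(-314) + (-20)·(-270) + (-16)·(-171) = 9106 + 5400 + 2736 = 17242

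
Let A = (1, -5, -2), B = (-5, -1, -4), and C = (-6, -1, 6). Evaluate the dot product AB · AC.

AB = B − A = (-6, 4, -2)
AC = C − A = (-7, 4, 8)
AB · AC = (-6)·(-7) + 4·4 + (-2)·8 = 42 + 16 - 16 = 42

42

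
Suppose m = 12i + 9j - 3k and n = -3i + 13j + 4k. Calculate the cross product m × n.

(75, -39, 183)

i: 9·4 - (-3)·13 = 36 - (-39) = 75
j: (-3)·(-3) - 12·4 = 9 - 48 = -39
k: 12·13 - 9·(-3) = 156 - (-27) = 183
m × n = (75, -39, 183)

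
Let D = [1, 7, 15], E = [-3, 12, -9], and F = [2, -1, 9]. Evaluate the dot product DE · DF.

100

DE = E − D = (-4, 5, -24)
DF = F − D = (1, -8, -6)
DE · DF = (-4)·1 + 5·(-8) + (-24)·(-6) = -4 - 40 + 144 = 100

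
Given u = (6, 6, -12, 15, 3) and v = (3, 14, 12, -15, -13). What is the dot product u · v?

-306

u · v = 6·3 + 6·14 + (-12)·12 + 15·(-15) + 3·(-13) = 18 + 84 - 144 - 225 - 39 = -306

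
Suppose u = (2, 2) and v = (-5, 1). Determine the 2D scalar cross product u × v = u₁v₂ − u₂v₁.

2·1 - 2·(-5) = 2 - (-10) = 12

12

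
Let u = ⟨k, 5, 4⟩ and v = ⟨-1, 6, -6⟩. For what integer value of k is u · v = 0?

6

u · v = k·(-1) + 5·6 + 4·(-6) = 6 - 1k
Set equal to 0: -1k = -6, so k = 6.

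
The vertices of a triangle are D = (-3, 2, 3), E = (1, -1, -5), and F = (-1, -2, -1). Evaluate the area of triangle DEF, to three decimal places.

DE = (4, -3, -8),  DF = (2, -4, -4)
i: (-3)·(-4) - (-8)·(-4) = 12 - 32 = -20
j: (-8)·2 - 4·(-4) = -16 - (-16) = 0
k: 4·(-4) - (-3)·2 = -16 - (-6) = -10
DE × DF = (-20, 0, -10)
|DE × DF| = √500 ≈ 22.3607
area = ½ · 22.3607 ≈ 11.180

11.180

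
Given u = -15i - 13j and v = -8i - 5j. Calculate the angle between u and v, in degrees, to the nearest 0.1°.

u · v = (-15)·(-8) + (-13)·(-5) = 120 + 65 = 185
|u|² = 225 + 169 = 394,  |u| = √394 ≈ 19.849433
|v|² = 64 + 25 = 89,  |v| = √89 ≈ 9.433981
cos θ = 185 / (19.849433 · 9.433981) ≈ 0.98794
θ = arccos(0.98794) ≈ 8.9°

8.9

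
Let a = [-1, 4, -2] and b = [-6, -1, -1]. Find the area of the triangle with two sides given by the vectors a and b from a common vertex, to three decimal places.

13.982

i: 4·(-1) - (-2)·(-1) = -4 - 2 = -6
j: (-2)·(-6) - (-1)·(-1) = 12 - 1 = 11
k: (-1)·(-1) - 4·(-6) = 1 - (-24) = 25
a × b = (-6, 11, 25)
|a × b| = √((-6)² + 11² + 25²) = √782 ≈ 27.9643
area = ½ · 27.9643 ≈ 13.982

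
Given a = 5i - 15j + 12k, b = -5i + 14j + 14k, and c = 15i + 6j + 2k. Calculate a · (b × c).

b × c:
i: 14·2 - 14·6 = 28 - 84 = -56
j: 14·15 - (-5)·2 = 210 - (-10) = 220
k: (-5)·6 - 14·15 = -30 - 210 = -240
b × c = (-56, 220, -240)
a · (b × c) = 5·(-56) + (-15)·220 + 12·(-240) = -280 - 3300 - 2880 = -6460

-6460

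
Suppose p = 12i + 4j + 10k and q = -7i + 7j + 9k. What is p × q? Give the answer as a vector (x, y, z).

(-34, -178, 112)

i: 4·9 - 10·7 = 36 - 70 = -34
j: 10·(-7) - 12·9 = -70 - 108 = -178
k: 12·7 - 4·(-7) = 84 - (-28) = 112
p × q = (-34, -178, 112)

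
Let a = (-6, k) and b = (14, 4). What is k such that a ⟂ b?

21

a · b = (-6)·14 + k·4 = -84 + 4k
Set equal to 0: 4k = 84, so k = 21.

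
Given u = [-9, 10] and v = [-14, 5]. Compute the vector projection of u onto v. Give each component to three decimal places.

(-11.149, 3.982)

u · v = (-9)·(-14) + 10·5 = 126 + 50 = 176
|v|² = 196 + 25 = 221
proj_v u = (176/221) · (-14, 5) ≈ (-11.149, 3.982)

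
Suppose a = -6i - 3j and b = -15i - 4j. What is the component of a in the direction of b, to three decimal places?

a · b = (-6)·(-15) + (-3)·(-4) = 90 + 12 = 102
|b| = √(225 + 16) = √241 ≈ 15.5242
comp_b a = 102 / √241 ≈ 6.570

6.570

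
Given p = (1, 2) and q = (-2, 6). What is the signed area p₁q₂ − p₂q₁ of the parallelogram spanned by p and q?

1·6 - 2·(-2) = 6 - (-4) = 10

10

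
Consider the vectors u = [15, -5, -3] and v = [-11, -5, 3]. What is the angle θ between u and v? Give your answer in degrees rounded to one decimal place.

u · v = 15·(-11) + (-5)·(-5) + (-3)·3 = -165 + 25 - 9 = -149
|u|² = 225 + 25 + 9 = 259,  |u| = √259 ≈ 16.093477
|v|² = 121 + 25 + 9 = 155,  |v| = √155 ≈ 12.449900
cos θ = -149 / (16.093477 · 12.449900) ≈ -0.74365
θ = arccos(-0.74365) ≈ 138.0°

138.0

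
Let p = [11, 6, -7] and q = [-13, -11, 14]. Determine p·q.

-307

p · q = 11·(-13) + 6·(-11) + (-7)·14 = -143 - 66 - 98 = -307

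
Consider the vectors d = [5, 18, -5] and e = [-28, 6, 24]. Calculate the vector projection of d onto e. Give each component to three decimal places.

d · e = 5·(-28) + 18·6 + (-5)·24 = -140 + 108 - 120 = -152
|e|² = 784 + 36 + 576 = 1396
proj_e d = (-152/1396) · (-28, 6, 24) ≈ (3.049, -0.653, -2.613)

(3.049, -0.653, -2.613)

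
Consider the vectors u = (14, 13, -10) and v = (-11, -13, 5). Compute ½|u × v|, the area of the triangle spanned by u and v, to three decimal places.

i: 13·5 - (-10)·(-13) = 65 - 130 = -65
j: (-10)·(-11) - 14·5 = 110 - 70 = 40
k: 14·(-13) - 13·(-11) = -182 - (-143) = -39
u × v = (-65, 40, -39)
|u × v| = √((-65)² + 40² + (-39)²) = √7346 ≈ 85.7088
area = ½ · 85.7088 ≈ 42.854

42.854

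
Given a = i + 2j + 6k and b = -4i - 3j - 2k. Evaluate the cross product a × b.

i: 2·(-2) - 6·(-3) = -4 - (-18) = 14
j: 6·(-4) - 1·(-2) = -24 - (-2) = -22
k: 1·(-3) - 2·(-4) = -3 - (-8) = 5
a × b = (14, -22, 5)

(14, -22, 5)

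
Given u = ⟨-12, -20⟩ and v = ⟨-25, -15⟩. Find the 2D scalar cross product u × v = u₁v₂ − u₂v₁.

(-12)·(-15) - (-20)·(-25) = 180 - 500 = -320

-320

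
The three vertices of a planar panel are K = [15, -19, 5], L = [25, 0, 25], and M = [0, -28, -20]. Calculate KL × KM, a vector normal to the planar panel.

(-295, -50, 195)

KL = (10, 19, 20)
KM = (-15, -9, -25)
i: 19·(-25) - 20·(-9) = -475 - (-180) = -295
j: 20·(-15) - 10·(-25) = -300 - (-250) = -50
k: 10·(-9) - 19·(-15) = -90 - (-285) = 195
KL × KM = (-295, -50, 195)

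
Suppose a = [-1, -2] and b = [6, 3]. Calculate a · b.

a · b = (-1)·6 + (-2)·3 = -6 - 6 = -12

-12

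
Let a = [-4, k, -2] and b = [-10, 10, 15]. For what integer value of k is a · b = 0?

a · b = (-4)·(-10) + k·10 + (-2)·15 = 10 + 10k
Set equal to 0: 10k = -10, so k = -1.

-1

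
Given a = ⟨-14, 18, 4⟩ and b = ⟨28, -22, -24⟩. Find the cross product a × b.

i: 18·(-24) - 4·(-22) = -432 - (-88) = -344
j: 4·28 - (-14)·(-24) = 112 - 336 = -224
k: (-14)·(-22) - 18·28 = 308 - 504 = -196
a × b = (-344, -224, -196)

(-344, -224, -196)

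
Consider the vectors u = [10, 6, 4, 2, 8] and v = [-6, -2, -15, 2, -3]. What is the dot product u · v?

u · v = 10·(-6) + 6·(-2) + 4·(-15) + 2·2 + 8·(-3) = -60 - 12 - 60 + 4 - 24 = -152

-152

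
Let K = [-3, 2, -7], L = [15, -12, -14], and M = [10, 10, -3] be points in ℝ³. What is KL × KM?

(0, -163, 326)

KL = (18, -14, -7)
KM = (13, 8, 4)
i: (-14)·4 - (-7)·8 = -56 - (-56) = 0
j: (-7)·13 - 18·4 = -91 - 72 = -163
k: 18·8 - (-14)·13 = 144 - (-182) = 326
KL × KM = (0, -163, 326)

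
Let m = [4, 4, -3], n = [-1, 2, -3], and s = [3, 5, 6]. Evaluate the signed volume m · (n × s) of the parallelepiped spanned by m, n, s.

129

n × s:
i: 2·6 - (-3)·5 = 12 - (-15) = 27
j: (-3)·3 - (-1)·6 = -9 - (-6) = -3
k: (-1)·5 - 2·3 = -5 - 6 = -11
n × s = (27, -3, -11)
m · (n × s) = 4·27 + 4·(-3) + (-3)·(-11) = 108 - 12 + 33 = 129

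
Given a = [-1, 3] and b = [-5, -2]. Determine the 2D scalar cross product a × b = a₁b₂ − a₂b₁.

17

(-1)·(-2) - 3·(-5) = 2 - (-15) = 17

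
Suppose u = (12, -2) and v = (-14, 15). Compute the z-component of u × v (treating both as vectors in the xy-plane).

12·15 - (-2)·(-14) = 180 - 28 = 152

152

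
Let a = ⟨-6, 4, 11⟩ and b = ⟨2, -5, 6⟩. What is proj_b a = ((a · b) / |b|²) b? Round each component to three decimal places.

a · b = (-6)·2 + 4·(-5) + 11·6 = -12 - 20 + 66 = 34
|b|² = 4 + 25 + 36 = 65
proj_b a = (34/65) · (2, -5, 6) ≈ (1.046, -2.615, 3.138)

(1.046, -2.615, 3.138)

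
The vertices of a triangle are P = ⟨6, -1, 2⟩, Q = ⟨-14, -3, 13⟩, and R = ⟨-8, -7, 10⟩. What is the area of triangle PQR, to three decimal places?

PQ = (-20, -2, 11),  PR = (-14, -6, 8)
i: (-2)·8 - 11·(-6) = -16 - (-66) = 50
j: 11·(-14) - (-20)·8 = -154 - (-160) = 6
k: (-20)·(-6) - (-2)·(-14) = 120 - 28 = 92
PQ × PR = (50, 6, 92)
|PQ × PR| = √11000 ≈ 104.8809
area = ½ · 104.8809 ≈ 52.440

52.440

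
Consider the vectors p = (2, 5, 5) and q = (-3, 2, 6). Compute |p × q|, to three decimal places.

i: 5·6 - 5·2 = 30 - 10 = 20
j: 5·(-3) - 2·6 = -15 - 12 = -27
k: 2·2 - 5·(-3) = 4 - (-15) = 19
p × q = (20, -27, 19)
|p × q| = √(20² + (-27)² + 19²) = √1490 ≈ 38.6005

38.601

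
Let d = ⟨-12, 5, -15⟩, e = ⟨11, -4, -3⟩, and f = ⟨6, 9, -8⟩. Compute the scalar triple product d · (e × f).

-2203

e × f:
i: (-4)·(-8) - (-3)·9 = 32 - (-27) = 59
j: (-3)·6 - 11·(-8) = -18 - (-88) = 70
k: 11·9 - (-4)·6 = 99 - (-24) = 123
e × f = (59, 70, 123)
d · (e × f) = (-12)·59 + 5·70 + (-15)·123 = -708 + 350 - 1845 = -2203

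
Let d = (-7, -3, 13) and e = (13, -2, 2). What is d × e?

i: (-3)·2 - 13·(-2) = -6 - (-26) = 20
j: 13·13 - (-7)·2 = 169 - (-14) = 183
k: (-7)·(-2) - (-3)·13 = 14 - (-39) = 53
d × e = (20, 183, 53)

(20, 183, 53)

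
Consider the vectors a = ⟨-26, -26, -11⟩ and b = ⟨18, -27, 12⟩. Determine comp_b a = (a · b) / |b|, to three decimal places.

a · b = (-26)·18 + (-26)·(-27) + (-11)·12 = -468 + 702 - 132 = 102
|b| = √(324 + 729 + 144) = √1197 ≈ 34.5977
comp_b a = 102 / √1197 ≈ 2.948

2.948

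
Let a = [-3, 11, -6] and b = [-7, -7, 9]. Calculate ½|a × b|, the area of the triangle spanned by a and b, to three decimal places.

66.359

i: 11·9 - (-6)·(-7) = 99 - 42 = 57
j: (-6)·(-7) - (-3)·9 = 42 - (-27) = 69
k: (-3)·(-7) - 11·(-7) = 21 - (-77) = 98
a × b = (57, 69, 98)
|a × b| = √(57² + 69² + 98²) = √17614 ≈ 132.7177
area = ½ · 132.7177 ≈ 66.359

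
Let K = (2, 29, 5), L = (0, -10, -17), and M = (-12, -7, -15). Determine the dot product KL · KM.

1872

KL = L − K = (-2, -39, -22)
KM = M − K = (-14, -36, -20)
KL · KM = (-2)·(-14) + (-39)·(-36) + (-22)·(-20) = 28 + 1404 + 440 = 1872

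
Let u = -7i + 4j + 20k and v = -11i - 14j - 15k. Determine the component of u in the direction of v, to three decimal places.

u · v = (-7)·(-11) + 4·(-14) + 20·(-15) = 77 - 56 - 300 = -279
|v| = √(121 + 196 + 225) = √542 ≈ 23.2809
comp_v u = -279 / √542 ≈ -11.984

-11.984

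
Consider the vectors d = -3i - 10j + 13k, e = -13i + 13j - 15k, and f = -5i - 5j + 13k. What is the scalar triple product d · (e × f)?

e × f:
i: 13·13 - (-15)·(-5) = 169 - 75 = 94
j: (-15)·(-5) - (-13)·13 = 75 - (-169) = 244
k: (-13)·(-5) - 13·(-5) = 65 - (-65) = 130
e × f = (94, 244, 130)
d · (e × f) = (-3)·94 + (-10)·244 + 13·130 = -282 - 2440 + 1690 = -1032

-1032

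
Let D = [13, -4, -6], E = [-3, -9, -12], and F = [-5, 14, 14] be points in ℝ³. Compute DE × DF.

(8, 428, -378)

DE = (-16, -5, -6)
DF = (-18, 18, 20)
i: (-5)·20 - (-6)·18 = -100 - (-108) = 8
j: (-6)·(-18) - (-16)·20 = 108 - (-320) = 428
k: (-16)·18 - (-5)·(-18) = -288 - 90 = -378
DE × DF = (8, 428, -378)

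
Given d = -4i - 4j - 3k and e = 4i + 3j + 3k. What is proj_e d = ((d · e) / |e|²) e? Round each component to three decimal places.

d · e = (-4)·4 + (-4)·3 + (-3)·3 = -16 - 12 - 9 = -37
|e|² = 16 + 9 + 9 = 34
proj_e d = (-37/34) · (4, 3, 3) ≈ (-4.353, -3.265, -3.265)

(-4.353, -3.265, -3.265)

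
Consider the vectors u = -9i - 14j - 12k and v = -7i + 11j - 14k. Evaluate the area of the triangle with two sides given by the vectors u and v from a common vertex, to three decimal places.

i: (-14)·(-14) - (-12)·11 = 196 - (-132) = 328
j: (-12)·(-7) - (-9)·(-14) = 84 - 126 = -42
k: (-9)·11 - (-14)·(-7) = -99 - 98 = -197
u × v = (328, -42, -197)
|u × v| = √(328² + (-42)² + (-197)²) = √148157 ≈ 384.9117
area = ½ · 384.9117 ≈ 192.456

192.456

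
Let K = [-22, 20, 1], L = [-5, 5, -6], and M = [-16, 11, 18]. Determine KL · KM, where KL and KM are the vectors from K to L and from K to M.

KL = L − K = (17, -15, -7)
KM = M − K = (6, -9, 17)
KL · KM = 17·6 + (-15)·(-9) + (-7)·17 = 102 + 135 - 119 = 118

118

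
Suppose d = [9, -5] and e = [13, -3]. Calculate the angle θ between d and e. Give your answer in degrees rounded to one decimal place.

d · e = 9·13 + (-5)·(-3) = 117 + 15 = 132
|d|² = 81 + 25 = 106,  |d| = √106 ≈ 10.295630
|e|² = 169 + 9 = 178,  |e| = √178 ≈ 13.341664
cos θ = 132 / (10.295630 · 13.341664) ≈ 0.96097
θ = arccos(0.96097) ≈ 16.1°

16.1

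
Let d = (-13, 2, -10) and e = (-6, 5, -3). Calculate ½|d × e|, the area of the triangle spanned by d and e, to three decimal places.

i: 2·(-3) - (-10)·5 = -6 - (-50) = 44
j: (-10)·(-6) - (-13)·(-3) = 60 - 39 = 21
k: (-13)·5 - 2·(-6) = -65 - (-12) = -53
d × e = (44, 21, -53)
|d × e| = √(44² + 21² + (-53)²) = √5186 ≈ 72.0139
area = ½ · 72.0139 ≈ 36.007

36.007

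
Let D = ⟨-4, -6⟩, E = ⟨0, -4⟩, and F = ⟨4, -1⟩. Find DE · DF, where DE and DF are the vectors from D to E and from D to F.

DE = E − D = (4, 2)
DF = F − D = (8, 5)
DE · DF = 4·8 + 2·5 = 32 + 10 = 42

42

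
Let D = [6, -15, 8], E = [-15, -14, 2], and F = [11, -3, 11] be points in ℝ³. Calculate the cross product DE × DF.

DE = (-21, 1, -6)
DF = (5, 12, 3)
i: 1·3 - (-6)·12 = 3 - (-72) = 75
j: (-6)·5 - (-21)·3 = -30 - (-63) = 33
k: (-21)·12 - 1·5 = -252 - 5 = -257
DE × DF = (75, 33, -257)

(75, 33, -257)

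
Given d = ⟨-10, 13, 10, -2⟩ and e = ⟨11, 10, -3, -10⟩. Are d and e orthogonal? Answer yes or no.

d · e = (-10)·11 + 13·10 + 10·(-3) + (-2)·(-10) = -110 + 130 - 30 + 20 = 10
Nonzero, so the vectors are not orthogonal.

no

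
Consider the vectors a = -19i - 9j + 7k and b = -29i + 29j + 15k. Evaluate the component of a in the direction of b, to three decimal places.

a · b = (-19)·(-29) + (-9)·29 + 7·15 = 551 - 261 + 105 = 395
|b| = √(841 + 841 + 225) = √1907 ≈ 43.6692
comp_b a = 395 / √1907 ≈ 9.045

9.045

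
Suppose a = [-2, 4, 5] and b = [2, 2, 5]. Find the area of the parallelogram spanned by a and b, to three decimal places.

25.377

i: 4·5 - 5·2 = 20 - 10 = 10
j: 5·2 - (-2)·5 = 10 - (-10) = 20
k: (-2)·2 - 4·2 = -4 - 8 = -12
a × b = (10, 20, -12)
|a × b| = √(10² + 20² + (-12)²) = √644 ≈ 25.3772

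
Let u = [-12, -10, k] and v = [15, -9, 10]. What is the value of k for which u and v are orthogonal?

u · v = (-12)·15 + (-10)·(-9) + k·10 = -90 + 10k
Set equal to 0: 10k = 90, so k = 9.

9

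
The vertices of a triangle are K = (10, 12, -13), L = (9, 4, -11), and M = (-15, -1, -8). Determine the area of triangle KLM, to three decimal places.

KL = (-1, -8, 2),  KM = (-25, -13, 5)
i: (-8)·5 - 2·(-13) = -40 - (-26) = -14
j: 2·(-25) - (-1)·5 = -50 - (-5) = -45
k: (-1)·(-13) - (-8)·(-25) = 13 - 200 = -187
KL × KM = (-14, -45, -187)
|KL × KM| = √37190 ≈ 192.8471
area = ½ · 192.8471 ≈ 96.424

96.424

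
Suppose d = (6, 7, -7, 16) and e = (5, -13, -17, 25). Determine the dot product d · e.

458

d · e = 6·5 + 7·(-13) + (-7)·(-17) + 16·25 = 30 - 91 + 119 + 400 = 458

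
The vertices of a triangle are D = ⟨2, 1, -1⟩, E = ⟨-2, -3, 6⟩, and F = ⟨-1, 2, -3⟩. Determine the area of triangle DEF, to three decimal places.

DE = (-4, -4, 7),  DF = (-3, 1, -2)
i: (-4)·(-2) - 7·1 = 8 - 7 = 1
j: 7·(-3) - (-4)·(-2) = -21 - 8 = -29
k: (-4)·1 - (-4)·(-3) = -4 - 12 = -16
DE × DF = (1, -29, -16)
|DE × DF| = √1098 ≈ 33.1361
area = ½ · 33.1361 ≈ 16.568

16.568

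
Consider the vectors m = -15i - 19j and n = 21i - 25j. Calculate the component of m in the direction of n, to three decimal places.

4.901

m · n = (-15)·21 + (-19)·(-25) = -315 + 475 = 160
|n| = √(441 + 625) = √1066 ≈ 32.6497
comp_n m = 160 / √1066 ≈ 4.901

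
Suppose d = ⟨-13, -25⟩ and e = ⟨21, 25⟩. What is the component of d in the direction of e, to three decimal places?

d · e = (-13)·21 + (-25)·25 = -273 - 625 = -898
|e| = √(441 + 625) = √1066 ≈ 32.6497
comp_e d = -898 / √1066 ≈ -27.504

-27.504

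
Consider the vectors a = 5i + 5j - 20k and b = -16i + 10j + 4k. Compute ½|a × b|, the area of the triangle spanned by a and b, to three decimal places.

i: 5·4 - (-20)·10 = 20 - (-200) = 220
j: (-20)·(-16) - 5·4 = 320 - 20 = 300
k: 5·10 - 5·(-16) = 50 - (-80) = 130
a × b = (220, 300, 130)
|a × b| = √(220² + 300² + 130²) = √155300 ≈ 394.0812
area = ½ · 394.0812 ≈ 197.041

197.041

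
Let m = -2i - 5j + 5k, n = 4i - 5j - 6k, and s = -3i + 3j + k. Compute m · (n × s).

-111

n × s:
i: (-5)·1 - (-6)·3 = -5 - (-18) = 13
j: (-6)·(-3) - 4·1 = 18 - 4 = 14
k: 4·3 - (-5)·(-3) = 12 - 15 = -3
n × s = (13, 14, -3)
m · (n × s) = (-2)·13 + (-5)·14 + 5·(-3) = -26 - 70 - 15 = -111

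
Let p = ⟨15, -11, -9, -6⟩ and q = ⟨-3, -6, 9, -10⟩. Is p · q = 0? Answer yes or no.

p · q = 15·(-3) + (-11)·(-6) + (-9)·9 + (-6)·(-10) = -45 + 66 - 81 + 60 = 0
Zero, so the vectors are orthogonal.

yes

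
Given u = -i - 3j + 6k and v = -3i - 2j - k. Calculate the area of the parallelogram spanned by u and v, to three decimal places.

i: (-3)·(-1) - 6·(-2) = 3 - (-12) = 15
j: 6·(-3) - (-1)·(-1) = -18 - 1 = -19
k: (-1)·(-2) - (-3)·(-3) = 2 - 9 = -7
u × v = (15, -19, -7)
|u × v| = √(15² + (-19)² + (-7)²) = √635 ≈ 25.1992

25.199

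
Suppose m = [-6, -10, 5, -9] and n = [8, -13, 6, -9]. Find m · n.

m · n = (-6)·8 + (-10)·(-13) + 5·6 + (-9)·(-9) = -48 + 130 + 30 + 81 = 193

193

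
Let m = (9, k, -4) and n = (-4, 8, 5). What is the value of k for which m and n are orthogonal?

7

m · n = 9·(-4) + k·8 + (-4)·5 = -56 + 8k
Set equal to 0: 8k = 56, so k = 7.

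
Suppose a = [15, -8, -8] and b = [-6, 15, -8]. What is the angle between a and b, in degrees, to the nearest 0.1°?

115.5

a · b = 15·(-6) + (-8)·15 + (-8)·(-8) = -90 - 120 + 64 = -146
|a|² = 225 + 64 + 64 = 353,  |a| = √353 ≈ 18.788294
|b|² = 36 + 225 + 64 = 325,  |b| = √325 ≈ 18.027756
cos θ = -146 / (18.788294 · 18.027756) ≈ -0.43105
θ = arccos(-0.43105) ≈ 115.5°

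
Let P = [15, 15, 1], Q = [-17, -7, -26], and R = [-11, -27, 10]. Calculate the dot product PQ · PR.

PQ = Q − P = (-32, -22, -27)
PR = R − P = (-26, -42, 9)
PQ · PR = (-32)·(-26) + (-22)·(-42) + (-27)·9 = 832 + 924 - 243 = 1513

1513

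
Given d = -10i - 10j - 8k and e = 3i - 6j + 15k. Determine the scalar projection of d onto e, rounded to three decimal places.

d · e = (-10)·3 + (-10)·(-6) + (-8)·15 = -30 + 60 - 120 = -90
|e| = √(9 + 36 + 225) = √270 ≈ 16.4317
comp_e d = -90 / √270 ≈ -5.477

-5.477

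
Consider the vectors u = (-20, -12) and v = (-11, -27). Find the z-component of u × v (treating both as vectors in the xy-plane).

(-20)·(-27) - (-12)·(-11) = 540 - 132 = 408

408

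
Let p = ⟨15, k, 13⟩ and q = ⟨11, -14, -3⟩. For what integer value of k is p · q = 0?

p · q = 15·11 + k·(-14) + 13·(-3) = 126 - 14k
Set equal to 0: -14k = -126, so k = 9.

9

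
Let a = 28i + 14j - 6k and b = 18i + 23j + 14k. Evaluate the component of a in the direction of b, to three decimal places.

a · b = 28·18 + 14·23 + (-6)·14 = 504 + 322 - 84 = 742
|b| = √(324 + 529 + 196) = √1049 ≈ 32.3883
comp_b a = 742 / √1049 ≈ 22.910

22.910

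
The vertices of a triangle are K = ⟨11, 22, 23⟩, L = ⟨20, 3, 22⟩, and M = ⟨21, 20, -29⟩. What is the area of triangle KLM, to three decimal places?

KL = (9, -19, -1),  KM = (10, -2, -52)
i: (-19)·(-52) - (-1)·(-2) = 988 - 2 = 986
j: (-1)·10 - 9·(-52) = -10 - (-468) = 458
k: 9·(-2) - (-19)·10 = -18 - (-190) = 172
KL × KM = (986, 458, 172)
|KL × KM| = √1211544 ≈ 1100.7016
area = ½ · 1100.7016 ≈ 550.351

550.351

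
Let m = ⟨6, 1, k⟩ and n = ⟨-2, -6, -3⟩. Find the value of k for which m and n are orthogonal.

m · n = 6·(-2) + 1·(-6) + k·(-3) = -18 - 3k
Set equal to 0: -3k = 18, so k = -6.

-6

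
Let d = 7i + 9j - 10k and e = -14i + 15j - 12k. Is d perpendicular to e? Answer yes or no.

no

d · e = 7·(-14) + 9·15 + (-10)·(-12) = -98 + 135 + 120 = 157
Nonzero, so the vectors are not orthogonal.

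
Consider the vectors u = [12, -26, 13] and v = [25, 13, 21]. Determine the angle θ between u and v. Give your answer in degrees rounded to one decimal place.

u · v = 12·25 + (-26)·13 + 13·21 = 300 - 338 + 273 = 235
|u|² = 144 + 676 + 169 = 989,  |u| = √989 ≈ 31.448370
|v|² = 625 + 169 + 441 = 1235,  |v| = √1235 ≈ 35.142567
cos θ = 235 / (31.448370 · 35.142567) ≈ 0.21264
θ = arccos(0.21264) ≈ 77.7°

77.7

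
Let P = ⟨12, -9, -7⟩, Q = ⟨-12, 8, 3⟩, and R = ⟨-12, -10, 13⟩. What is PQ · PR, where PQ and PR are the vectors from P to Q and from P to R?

PQ = Q − P = (-24, 17, 10)
PR = R − P = (-24, -1, 20)
PQ · PR = (-24)·(-24) + 17·(-1) + 10·20 = 576 - 17 + 200 = 759

759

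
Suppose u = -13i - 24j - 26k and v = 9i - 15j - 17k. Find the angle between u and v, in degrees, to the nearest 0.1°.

u · v = (-13)·9 + (-24)·(-15) + (-26)·(-17) = -117 + 360 + 442 = 685
|u|² = 169 + 576 + 676 = 1421,  |u| = √1421 ≈ 37.696154
|v|² = 81 + 225 + 289 = 595,  |v| = √595 ≈ 24.392622
cos θ = 685 / (37.696154 · 24.392622) ≈ 0.74496
θ = arccos(0.74496) ≈ 41.8°

41.8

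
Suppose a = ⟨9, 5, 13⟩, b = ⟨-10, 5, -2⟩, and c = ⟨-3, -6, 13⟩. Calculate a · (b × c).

2132

b × c:
i: 5·13 - (-2)·(-6) = 65 - 12 = 53
j: (-2)·(-3) - (-10)·13 = 6 - (-130) = 136
k: (-10)·(-6) - 5·(-3) = 60 - (-15) = 75
b × c = (53, 136, 75)
a · (b × c) = 9·53 + 5·136 + 13·75 = 477 + 680 + 975 = 2132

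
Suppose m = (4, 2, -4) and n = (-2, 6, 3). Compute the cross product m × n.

i: 2·3 - (-4)·6 = 6 - (-24) = 30
j: (-4)·(-2) - 4·3 = 8 - 12 = -4
k: 4·6 - 2·(-2) = 24 - (-4) = 28
m × n = (30, -4, 28)

(30, -4, 28)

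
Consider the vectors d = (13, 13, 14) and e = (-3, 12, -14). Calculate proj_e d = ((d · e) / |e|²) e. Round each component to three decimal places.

d · e = 13·(-3) + 13·12 + 14·(-14) = -39 + 156 - 196 = -79
|e|² = 9 + 144 + 196 = 349
proj_e d = (-79/349) · (-3, 12, -14) ≈ (0.679, -2.716, 3.169)

(0.679, -2.716, 3.169)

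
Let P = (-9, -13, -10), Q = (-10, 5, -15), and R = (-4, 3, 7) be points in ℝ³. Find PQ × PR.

PQ = (-1, 18, -5)
PR = (5, 16, 17)
i: 18·17 - (-5)·16 = 306 - (-80) = 386
j: (-5)·5 - (-1)·17 = -25 - (-17) = -8
k: (-1)·16 - 18·5 = -16 - 90 = -106
PQ × PR = (386, -8, -106)

(386, -8, -106)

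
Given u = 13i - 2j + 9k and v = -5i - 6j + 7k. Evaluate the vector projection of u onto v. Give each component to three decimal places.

u · v = 13·(-5) + (-2)·(-6) + 9·7 = -65 + 12 + 63 = 10
|v|² = 25 + 36 + 49 = 110
proj_v u = (10/110) · (-5, -6, 7) ≈ (-0.455, -0.545, 0.636)

(-0.455, -0.545, 0.636)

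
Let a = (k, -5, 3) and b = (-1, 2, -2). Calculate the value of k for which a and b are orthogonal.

a · b = k·(-1) + (-5)·2 + 3·(-2) = -16 - 1k
Set equal to 0: -1k = 16, so k = -16.

-16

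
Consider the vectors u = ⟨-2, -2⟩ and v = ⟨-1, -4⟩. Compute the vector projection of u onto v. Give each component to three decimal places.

u · v = (-2)·(-1) + (-2)·(-4) = 2 + 8 = 10
|v|² = 1 + 16 = 17
proj_v u = (10/17) · (-1, -4) ≈ (-0.588, -2.353)

(-0.588, -2.353)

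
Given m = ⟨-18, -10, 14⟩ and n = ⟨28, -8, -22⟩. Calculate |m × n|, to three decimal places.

538.531

i: (-10)·(-22) - 14·(-8) = 220 - (-112) = 332
j: 14·28 - (-18)·(-22) = 392 - 396 = -4
k: (-18)·(-8) - (-10)·28 = 144 - (-280) = 424
m × n = (332, -4, 424)
|m × n| = √(332² + (-4)² + 424²) = √290016 ≈ 538.5313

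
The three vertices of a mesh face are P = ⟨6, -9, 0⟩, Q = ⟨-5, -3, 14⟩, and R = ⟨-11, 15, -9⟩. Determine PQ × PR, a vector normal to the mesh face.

PQ = (-11, 6, 14)
PR = (-17, 24, -9)
i: 6·(-9) - 14·24 = -54 - 336 = -390
j: 14·(-17) - (-11)·(-9) = -238 - 99 = -337
k: (-11)·24 - 6·(-17) = -264 - (-102) = -162
PQ × PR = (-390, -337, -162)

(-390, -337, -162)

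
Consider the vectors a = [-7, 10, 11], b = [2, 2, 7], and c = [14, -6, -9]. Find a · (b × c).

b × c:
i: 2·(-9) - 7·(-6) = -18 - (-42) = 24
j: 7·14 - 2·(-9) = 98 - (-18) = 116
k: 2·(-6) - 2·14 = -12 - 28 = -40
b × c = (24, 116, -40)
a · (b × c) = (-7)·24 + 10·116 + 11·(-40) = -168 + 1160 - 440 = 552

552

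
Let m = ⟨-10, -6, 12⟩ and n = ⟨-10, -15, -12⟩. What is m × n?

(252, -240, 90)

i: (-6)·(-12) - 12·(-15) = 72 - (-180) = 252
j: 12·(-10) - (-10)·(-12) = -120 - 120 = -240
k: (-10)·(-15) - (-6)·(-10) = 150 - 60 = 90
m × n = (252, -240, 90)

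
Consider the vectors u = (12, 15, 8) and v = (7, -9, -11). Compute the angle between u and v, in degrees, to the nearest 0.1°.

114.9

u · v = 12·7 + 15·(-9) + 8·(-11) = 84 - 135 - 88 = -139
|u|² = 144 + 225 + 64 = 433,  |u| = √433 ≈ 20.808652
|v|² = 49 + 81 + 121 = 251,  |v| = √251 ≈ 15.842980
cos θ = -139 / (20.808652 · 15.842980) ≈ -0.42163
θ = arccos(-0.42163) ≈ 114.9°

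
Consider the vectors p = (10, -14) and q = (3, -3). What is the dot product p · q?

72

p · q = 10·3 + (-14)·(-3) = 30 + 42 = 72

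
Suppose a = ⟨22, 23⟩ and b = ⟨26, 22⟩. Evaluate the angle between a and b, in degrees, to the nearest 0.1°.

6.0

a · b = 22·26 + 23·22 = 572 + 506 = 1078
|a|² = 484 + 529 = 1013,  |a| = √1013 ≈ 31.827661
|b|² = 676 + 484 = 1160,  |b| = √1160 ≈ 34.058773
cos θ = 1078 / (31.827661 · 34.058773) ≈ 0.99445
θ = arccos(0.99445) ≈ 6.0°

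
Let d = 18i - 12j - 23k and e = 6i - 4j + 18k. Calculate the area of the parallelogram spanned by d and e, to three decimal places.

555.255

i: (-12)·18 - (-23)·(-4) = -216 - 92 = -308
j: (-23)·6 - 18·18 = -138 - 324 = -462
k: 18·(-4) - (-12)·6 = -72 - (-72) = 0
d × e = (-308, -462, 0)
|d × e| = √((-308)² + (-462)² + 0²) = √308308 ≈ 555.2549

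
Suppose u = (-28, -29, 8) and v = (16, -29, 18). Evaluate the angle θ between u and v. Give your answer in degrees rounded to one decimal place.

69.7

u · v = (-28)·16 + (-29)·(-29) + 8·18 = -448 + 841 + 144 = 537
|u|² = 784 + 841 + 64 = 1689,  |u| = √1689 ≈ 41.097445
|v|² = 256 + 841 + 324 = 1421,  |v| = √1421 ≈ 37.696154
cos θ = 537 / (41.097445 · 37.696154) ≈ 0.34663
θ = arccos(0.34663) ≈ 69.7°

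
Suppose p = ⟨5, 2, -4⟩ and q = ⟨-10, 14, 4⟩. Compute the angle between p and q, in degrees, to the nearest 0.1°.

108.7

p · q = 5·(-10) + 2·14 + (-4)·4 = -50 + 28 - 16 = -38
|p|² = 25 + 4 + 16 = 45,  |p| = √45 ≈ 6.708204
|q|² = 100 + 196 + 16 = 312,  |q| = √312 ≈ 17.663522
cos θ = -38 / (6.708204 · 17.663522) ≈ -0.32070
θ = arccos(-0.32070) ≈ 108.7°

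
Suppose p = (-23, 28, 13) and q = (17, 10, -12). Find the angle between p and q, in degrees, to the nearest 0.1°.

p · q = (-23)·17 + 28·10 + 13·(-12) = -391 + 280 - 156 = -267
|p|² = 529 + 784 + 169 = 1482,  |p| = √1482 ≈ 38.496753
|q|² = 289 + 100 + 144 = 533,  |q| = √533 ≈ 23.086793
cos θ = -267 / (38.496753 · 23.086793) ≈ -0.30042
θ = arccos(-0.30042) ≈ 107.5°

107.5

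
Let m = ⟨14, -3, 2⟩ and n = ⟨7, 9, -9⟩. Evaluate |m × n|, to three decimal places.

i: (-3)·(-9) - 2·9 = 27 - 18 = 9
j: 2·7 - 14·(-9) = 14 - (-126) = 140
k: 14·9 - (-3)·7 = 126 - (-21) = 147
m × n = (9, 140, 147)
|m × n| = √(9² + 140² + 147²) = √41290 ≈ 203.1994

203.199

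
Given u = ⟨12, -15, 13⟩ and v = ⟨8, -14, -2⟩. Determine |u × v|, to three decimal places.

252.254

i: (-15)·(-2) - 13·(-14) = 30 - (-182) = 212
j: 13·8 - 12·(-2) = 104 - (-24) = 128
k: 12·(-14) - (-15)·8 = -168 - (-120) = -48
u × v = (212, 128, -48)
|u × v| = √(212² + 128² + (-48)²) = √63632 ≈ 252.2538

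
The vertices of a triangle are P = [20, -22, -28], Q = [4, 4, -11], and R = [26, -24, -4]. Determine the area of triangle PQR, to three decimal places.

PQ = (-16, 26, 17),  PR = (6, -2, 24)
i: 26·24 - 17·(-2) = 624 - (-34) = 658
j: 17·6 - (-16)·24 = 102 - (-384) = 486
k: (-16)·(-2) - 26·6 = 32 - 156 = -124
PQ × PR = (658, 486, -124)
|PQ × PR| = √684536 ≈ 827.3669
area = ½ · 827.3669 ≈ 413.683

413.683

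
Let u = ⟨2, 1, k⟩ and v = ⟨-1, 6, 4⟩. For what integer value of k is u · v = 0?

u · v = 2·(-1) + 1·6 + k·4 = 4 + 4k
Set equal to 0: 4k = -4, so k = -1.

-1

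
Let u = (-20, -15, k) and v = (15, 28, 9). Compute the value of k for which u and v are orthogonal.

80

u · v = (-20)·15 + (-15)·28 + k·9 = -720 + 9k
Set equal to 0: 9k = 720, so k = 80.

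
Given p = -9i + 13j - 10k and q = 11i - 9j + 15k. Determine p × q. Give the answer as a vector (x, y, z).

i: 13·15 - (-10)·(-9) = 195 - 90 = 105
j: (-10)·11 - (-9)·15 = -110 - (-135) = 25
k: (-9)·(-9) - 13·11 = 81 - 143 = -62
p × q = (105, 25, -62)

(105, 25, -62)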